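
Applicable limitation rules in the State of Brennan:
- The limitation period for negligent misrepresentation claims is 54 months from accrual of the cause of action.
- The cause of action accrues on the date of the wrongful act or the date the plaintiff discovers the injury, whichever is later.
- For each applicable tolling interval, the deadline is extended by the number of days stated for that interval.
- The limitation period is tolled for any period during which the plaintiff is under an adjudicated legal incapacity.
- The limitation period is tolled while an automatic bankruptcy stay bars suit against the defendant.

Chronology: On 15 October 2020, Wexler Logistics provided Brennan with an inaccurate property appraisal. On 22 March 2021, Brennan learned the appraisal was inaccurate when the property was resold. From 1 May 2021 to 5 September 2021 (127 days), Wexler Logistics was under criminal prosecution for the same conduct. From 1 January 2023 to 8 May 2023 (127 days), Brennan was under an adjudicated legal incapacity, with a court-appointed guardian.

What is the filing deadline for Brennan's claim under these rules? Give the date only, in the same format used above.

27 January 2026

Because discovery on 22 March 2021 post-dates the 15 October 2020 act, accrual under the later-of rule falls on 22 March 2021.
The untolled deadline — 54 months after 22 March 2021 — is 22 September 2025.
The plaintiff's legal incapacity from 1 January 2023 to 8 May 2023 tolled the period for 127 days, extending the deadline to 27 January 2026.
The pending criminal prosecution from 1 May 2021 to 5 September 2021 does not toll the period, because no stated rule makes a criminal prosecution a tolling event.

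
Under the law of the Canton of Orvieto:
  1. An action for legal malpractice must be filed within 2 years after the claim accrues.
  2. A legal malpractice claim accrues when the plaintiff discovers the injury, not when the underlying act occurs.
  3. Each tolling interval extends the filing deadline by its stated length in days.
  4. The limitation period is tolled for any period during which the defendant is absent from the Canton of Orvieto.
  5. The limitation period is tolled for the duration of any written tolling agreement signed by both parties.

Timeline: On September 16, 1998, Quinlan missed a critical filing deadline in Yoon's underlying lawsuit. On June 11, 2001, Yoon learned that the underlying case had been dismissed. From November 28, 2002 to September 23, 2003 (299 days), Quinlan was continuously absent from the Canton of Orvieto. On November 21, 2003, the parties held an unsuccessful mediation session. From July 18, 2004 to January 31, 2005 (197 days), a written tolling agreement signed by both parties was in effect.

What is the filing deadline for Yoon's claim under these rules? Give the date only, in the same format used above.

Under the discovery rule, the claim accrued on June 11, 2001, when Yoon discovered the injury — not on the September 16, 1998 date of the underlying act.
Adding the 2 years base period to June 11, 2001 gives a deadline of June 11, 2003, before any tolling.
The defendant's absence from the jurisdiction from November 28, 2002 to September 23, 2003 tolled the period for 299 days, extending the deadline to April 5, 2004.
By the time the written tolling agreement began on July 18, 2004, the limitation period had already expired on April 5, 2004; that interval cannot revive it.
Nothing else in the chronology tolls or restarts the period.

April 5, 2004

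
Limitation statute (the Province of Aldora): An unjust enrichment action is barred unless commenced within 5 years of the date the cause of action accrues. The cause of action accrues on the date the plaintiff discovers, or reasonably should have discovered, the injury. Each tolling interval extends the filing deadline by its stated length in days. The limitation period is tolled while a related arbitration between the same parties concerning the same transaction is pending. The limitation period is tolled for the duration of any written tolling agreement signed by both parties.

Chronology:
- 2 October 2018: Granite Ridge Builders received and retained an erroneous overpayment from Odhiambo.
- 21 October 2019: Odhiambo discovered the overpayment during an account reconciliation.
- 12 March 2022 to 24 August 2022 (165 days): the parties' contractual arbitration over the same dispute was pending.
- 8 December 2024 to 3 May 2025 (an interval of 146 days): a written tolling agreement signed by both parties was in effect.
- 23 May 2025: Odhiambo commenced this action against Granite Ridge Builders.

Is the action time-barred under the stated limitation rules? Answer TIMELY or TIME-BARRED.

TIMELY

The claim did not accrue until Odhiambo discovered the injury on 21 October 2019; the 2 October 2018 act date does not start the clock under the stated rule.
Adding the 5 years base period to 21 October 2019 gives a deadline of 21 October 2024, before any tolling.
Because the pending related arbitration ran from 12 March 2022 to 24 August 2022, the deadline is extended by 165 days to 4 April 2025.
The period was tolled for 146 days by the written tolling agreement (8 December 2024 to 3 May 2025), pushing the deadline to 28 August 2025.
The 23 May 2025 filing precedes the 28 August 2025 deadline; the claim is timely.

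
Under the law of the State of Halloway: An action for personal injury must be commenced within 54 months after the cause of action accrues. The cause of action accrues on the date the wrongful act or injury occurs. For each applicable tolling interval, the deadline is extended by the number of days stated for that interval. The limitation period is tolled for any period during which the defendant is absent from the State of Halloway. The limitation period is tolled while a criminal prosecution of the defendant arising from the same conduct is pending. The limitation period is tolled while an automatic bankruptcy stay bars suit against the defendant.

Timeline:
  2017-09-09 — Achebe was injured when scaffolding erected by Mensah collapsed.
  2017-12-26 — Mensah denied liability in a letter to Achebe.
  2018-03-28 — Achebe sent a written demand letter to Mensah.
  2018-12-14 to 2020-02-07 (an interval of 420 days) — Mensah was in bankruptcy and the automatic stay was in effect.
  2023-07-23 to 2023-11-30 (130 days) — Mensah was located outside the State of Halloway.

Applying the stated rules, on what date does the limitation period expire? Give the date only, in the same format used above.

2023-05-03

The claim accrued on 2017-09-09, when the wrongful act occurred.
Adding the 54 months base period to 2017-09-09 gives a deadline of 2022-03-09, before any tolling.
Because the automatic bankruptcy stay ran from 2018-12-14 to 2020-02-07, the deadline is extended by 420 days to 2023-05-03.
By the time the defendant's absence from the jurisdiction began on 2023-07-23, the limitation period had already expired on 2023-05-03; that interval cannot revive it.
The other events in the timeline have no effect on the limitation period under the stated rules.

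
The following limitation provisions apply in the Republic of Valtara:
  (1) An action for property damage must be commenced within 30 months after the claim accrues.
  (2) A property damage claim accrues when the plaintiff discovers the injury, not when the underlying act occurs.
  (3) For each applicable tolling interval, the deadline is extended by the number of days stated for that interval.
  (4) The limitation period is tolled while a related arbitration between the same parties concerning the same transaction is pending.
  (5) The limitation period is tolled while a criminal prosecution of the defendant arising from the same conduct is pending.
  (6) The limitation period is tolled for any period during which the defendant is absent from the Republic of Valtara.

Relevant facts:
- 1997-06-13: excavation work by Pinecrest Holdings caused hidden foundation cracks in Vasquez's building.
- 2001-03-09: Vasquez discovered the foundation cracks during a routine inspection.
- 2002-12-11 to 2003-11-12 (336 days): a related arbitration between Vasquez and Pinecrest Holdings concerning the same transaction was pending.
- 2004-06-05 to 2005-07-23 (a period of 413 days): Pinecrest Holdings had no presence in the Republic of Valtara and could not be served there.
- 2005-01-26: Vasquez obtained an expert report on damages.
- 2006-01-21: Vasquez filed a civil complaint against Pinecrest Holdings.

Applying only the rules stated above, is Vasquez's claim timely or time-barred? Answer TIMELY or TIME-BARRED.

TIME-BARRED

The claim did not accrue until Vasquez discovered the injury on 2001-03-09; the 1997-06-13 act date does not start the clock under the stated rule.
Adding the 30 months base period to 2001-03-09 gives a deadline of 2003-09-09, before any tolling.
Because the pending related arbitration ran from 2002-12-11 to 2003-11-12, the deadline is extended by 336 days to 2004-08-10.
Because the defendant's absence from the jurisdiction ran from 2004-06-05 to 2005-07-23, the deadline is extended by 413 days to 2005-09-27.
The other events in the timeline have no effect on the limitation period under the stated rules.
The 2006-01-21 filing falls after the 2005-09-27 deadline; the claim is time-barred.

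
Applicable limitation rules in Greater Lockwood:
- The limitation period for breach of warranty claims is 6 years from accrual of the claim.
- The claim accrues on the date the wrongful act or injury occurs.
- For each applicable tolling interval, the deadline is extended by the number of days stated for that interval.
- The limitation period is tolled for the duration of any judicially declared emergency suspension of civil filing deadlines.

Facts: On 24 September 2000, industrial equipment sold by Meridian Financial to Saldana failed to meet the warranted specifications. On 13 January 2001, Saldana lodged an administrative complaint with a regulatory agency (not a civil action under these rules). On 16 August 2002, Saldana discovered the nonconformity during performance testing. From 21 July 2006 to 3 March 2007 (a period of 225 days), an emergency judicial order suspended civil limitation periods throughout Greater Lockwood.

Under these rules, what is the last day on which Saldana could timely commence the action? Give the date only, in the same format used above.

7 May 2007

The claim accrued on 24 September 2000, when the wrongful act occurred; under the stated occurrence rule the 16 August 2002 discovery does not delay accrual.
6 years from 24 September 2000 is 24 September 2006.
The emergency suspension of filing deadlines from 21 July 2006 to 3 March 2007 tolled the period for 225 days, extending the deadline to 7 May 2007.
None of the other events listed affects the running of the period under the stated rules.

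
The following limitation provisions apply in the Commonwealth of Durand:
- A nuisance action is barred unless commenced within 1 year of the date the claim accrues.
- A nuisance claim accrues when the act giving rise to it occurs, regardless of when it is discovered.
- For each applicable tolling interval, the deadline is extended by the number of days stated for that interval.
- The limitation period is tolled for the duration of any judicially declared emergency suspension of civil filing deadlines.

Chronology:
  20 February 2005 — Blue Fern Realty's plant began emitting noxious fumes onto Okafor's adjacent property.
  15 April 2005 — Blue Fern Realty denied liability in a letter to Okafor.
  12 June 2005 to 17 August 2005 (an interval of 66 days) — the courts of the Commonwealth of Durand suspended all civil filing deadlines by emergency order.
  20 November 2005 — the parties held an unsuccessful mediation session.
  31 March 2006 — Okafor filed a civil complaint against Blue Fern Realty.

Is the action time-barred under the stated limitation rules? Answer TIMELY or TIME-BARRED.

The claim accrued on 20 February 2005, the date of the act.
The untolled deadline — 1 year after 20 February 2005 — is 20 February 2006.
The period was tolled for 66 days by the emergency suspension of filing deadlines (12 June 2005 to 17 August 2005), pushing the deadline to 27 April 2006.
The other events in the timeline have no effect on the limitation period under the stated rules.
The 31 March 2006 filing precedes the 27 April 2006 deadline; the claim is timely.

TIMELY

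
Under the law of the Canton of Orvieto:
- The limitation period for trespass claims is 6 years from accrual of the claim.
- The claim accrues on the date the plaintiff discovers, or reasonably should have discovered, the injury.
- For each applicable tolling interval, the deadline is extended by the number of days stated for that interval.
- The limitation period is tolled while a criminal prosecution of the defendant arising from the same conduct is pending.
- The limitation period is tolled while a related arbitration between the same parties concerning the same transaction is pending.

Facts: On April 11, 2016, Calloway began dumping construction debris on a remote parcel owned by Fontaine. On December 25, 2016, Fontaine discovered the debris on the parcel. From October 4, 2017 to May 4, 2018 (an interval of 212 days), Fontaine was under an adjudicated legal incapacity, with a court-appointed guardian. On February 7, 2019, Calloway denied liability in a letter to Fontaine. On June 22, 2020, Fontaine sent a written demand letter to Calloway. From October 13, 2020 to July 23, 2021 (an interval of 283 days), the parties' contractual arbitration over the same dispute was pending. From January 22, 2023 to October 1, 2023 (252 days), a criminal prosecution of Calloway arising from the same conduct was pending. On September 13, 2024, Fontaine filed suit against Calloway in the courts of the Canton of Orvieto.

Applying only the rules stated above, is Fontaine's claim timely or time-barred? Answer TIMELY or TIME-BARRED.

TIME-BARRED

Accrual is tied to discovery, so the period began on December 25, 2016 rather than on April 11, 2016 when the act occurred.
Adding the 6 years base period to December 25, 2016 gives a deadline of December 25, 2022, before any tolling.
Because the pending related arbitration ran from October 13, 2020 to July 23, 2021, the deadline is extended by 283 days to October 4, 2023.
The period was tolled for 252 days by the pending criminal prosecution (January 22, 2023 to October 1, 2023), pushing the deadline to June 12, 2024.
Although the plaintiff's incapacity ran from October 4, 2017 to May 4, 2018, the stated rules do not make that a tolling event, so it is disregarded.
Nothing else in the chronology tolls or restarts the period.
The September 13, 2024 filing falls after the June 12, 2024 deadline; the claim is time-barred.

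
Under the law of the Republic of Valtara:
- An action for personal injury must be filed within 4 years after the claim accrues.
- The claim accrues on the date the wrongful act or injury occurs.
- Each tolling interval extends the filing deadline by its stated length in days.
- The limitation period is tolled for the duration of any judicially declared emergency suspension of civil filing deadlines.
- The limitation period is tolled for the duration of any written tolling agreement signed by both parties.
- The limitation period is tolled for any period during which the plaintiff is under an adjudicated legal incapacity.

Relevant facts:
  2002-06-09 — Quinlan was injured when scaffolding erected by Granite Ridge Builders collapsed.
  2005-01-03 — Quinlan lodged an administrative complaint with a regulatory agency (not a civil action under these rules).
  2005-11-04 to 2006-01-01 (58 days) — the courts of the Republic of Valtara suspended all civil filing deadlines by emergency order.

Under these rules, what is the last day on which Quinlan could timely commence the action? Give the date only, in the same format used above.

The claim accrued on 2002-06-09, when the wrongful act occurred.
Adding the 4 years base period to 2002-06-09 gives a deadline of 2006-06-09, before any tolling.
The emergency suspension of filing deadlines from 2005-11-04 to 2006-01-01 tolled the period for 58 days, extending the deadline to 2006-08-06.
Nothing else in the chronology tolls or restarts the period.

2006-08-06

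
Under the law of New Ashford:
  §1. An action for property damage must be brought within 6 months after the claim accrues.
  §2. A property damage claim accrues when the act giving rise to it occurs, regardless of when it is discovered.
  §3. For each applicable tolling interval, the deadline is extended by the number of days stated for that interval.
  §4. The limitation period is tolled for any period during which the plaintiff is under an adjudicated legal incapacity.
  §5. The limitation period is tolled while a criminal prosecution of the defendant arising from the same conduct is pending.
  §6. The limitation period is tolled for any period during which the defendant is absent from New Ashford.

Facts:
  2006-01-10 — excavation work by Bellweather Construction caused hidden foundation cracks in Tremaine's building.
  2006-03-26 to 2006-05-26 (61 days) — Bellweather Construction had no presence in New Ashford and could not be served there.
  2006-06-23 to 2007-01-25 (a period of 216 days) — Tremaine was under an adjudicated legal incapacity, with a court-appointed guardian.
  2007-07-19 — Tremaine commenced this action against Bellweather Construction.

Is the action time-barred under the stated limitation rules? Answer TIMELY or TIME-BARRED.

TIME-BARRED

The claim accrued on 2006-01-10, the date of the act.
6 months from 2006-01-10 is 2006-07-10.
Because the defendant's absence from the jurisdiction ran from 2006-03-26 to 2006-05-26, the deadline is extended by 61 days to 2006-09-09.
Because the plaintiff's legal incapacity ran from 2006-06-23 to 2007-01-25, the deadline is extended by 216 days to 2007-04-13.
Filing on 2007-07-19 missed the 2007-04-13 deadline — the action is time-barred.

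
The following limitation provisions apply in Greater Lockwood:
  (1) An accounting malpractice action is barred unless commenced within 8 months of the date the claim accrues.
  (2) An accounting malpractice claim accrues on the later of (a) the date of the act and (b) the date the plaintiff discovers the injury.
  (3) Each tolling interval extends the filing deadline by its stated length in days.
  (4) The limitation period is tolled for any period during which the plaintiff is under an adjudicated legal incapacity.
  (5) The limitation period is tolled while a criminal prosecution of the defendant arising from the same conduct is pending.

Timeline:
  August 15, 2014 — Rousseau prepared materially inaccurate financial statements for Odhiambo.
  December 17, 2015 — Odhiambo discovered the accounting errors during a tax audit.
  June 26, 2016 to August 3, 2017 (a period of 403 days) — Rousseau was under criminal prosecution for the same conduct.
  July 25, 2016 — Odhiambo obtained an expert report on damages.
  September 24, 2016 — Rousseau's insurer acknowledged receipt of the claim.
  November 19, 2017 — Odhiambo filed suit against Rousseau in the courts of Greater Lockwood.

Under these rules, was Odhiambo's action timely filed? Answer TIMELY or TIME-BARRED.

TIME-BARRED

The claim accrued on December 17, 2015 — the later of the August 15, 2014 act and the December 17, 2015 discovery.
Adding the 8 months base period to December 17, 2015 gives a deadline of August 17, 2016, before any tolling.
The period was tolled for 403 days by the pending criminal prosecution (June 26, 2016 to August 3, 2017), pushing the deadline to September 24, 2017.
Nothing else in the chronology tolls or restarts the period.
Odhiambo filed on November 19, 2017, after the September 24, 2017 deadline, so the action is time-barred.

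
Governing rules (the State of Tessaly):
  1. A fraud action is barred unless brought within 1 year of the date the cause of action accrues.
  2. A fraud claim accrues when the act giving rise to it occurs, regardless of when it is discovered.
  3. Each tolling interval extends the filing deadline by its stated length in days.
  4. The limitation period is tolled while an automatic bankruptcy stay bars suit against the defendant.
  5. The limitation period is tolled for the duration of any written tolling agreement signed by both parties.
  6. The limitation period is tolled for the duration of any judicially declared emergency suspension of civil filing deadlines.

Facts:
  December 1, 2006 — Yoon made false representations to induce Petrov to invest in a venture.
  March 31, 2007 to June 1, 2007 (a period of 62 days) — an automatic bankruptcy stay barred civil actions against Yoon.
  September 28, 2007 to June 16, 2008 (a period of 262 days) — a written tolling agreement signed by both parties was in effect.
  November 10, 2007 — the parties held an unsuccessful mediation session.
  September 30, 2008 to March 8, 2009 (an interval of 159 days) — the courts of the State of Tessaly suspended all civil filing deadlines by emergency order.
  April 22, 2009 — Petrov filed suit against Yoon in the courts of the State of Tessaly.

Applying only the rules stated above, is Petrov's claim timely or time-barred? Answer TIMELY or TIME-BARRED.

The claim accrued on December 1, 2006, when the wrongful act occurred.
The untolled deadline — 1 year after December 1, 2006 — is December 1, 2007.
Because the automatic bankruptcy stay ran from March 31, 2007 to June 1, 2007, the deadline is extended by 62 days to February 1, 2008.
The written tolling agreement from September 28, 2007 to June 16, 2008 tolled the period for 262 days, extending the deadline to October 20, 2008.
Because the emergency suspension of filing deadlines ran from September 30, 2008 to March 8, 2009, the deadline is extended by 159 days to March 28, 2009.
The other events in the timeline have no effect on the limitation period under the stated rules.
Petrov filed on April 22, 2009, after the March 28, 2009 deadline, so the action is time-barred.

TIME-BARRED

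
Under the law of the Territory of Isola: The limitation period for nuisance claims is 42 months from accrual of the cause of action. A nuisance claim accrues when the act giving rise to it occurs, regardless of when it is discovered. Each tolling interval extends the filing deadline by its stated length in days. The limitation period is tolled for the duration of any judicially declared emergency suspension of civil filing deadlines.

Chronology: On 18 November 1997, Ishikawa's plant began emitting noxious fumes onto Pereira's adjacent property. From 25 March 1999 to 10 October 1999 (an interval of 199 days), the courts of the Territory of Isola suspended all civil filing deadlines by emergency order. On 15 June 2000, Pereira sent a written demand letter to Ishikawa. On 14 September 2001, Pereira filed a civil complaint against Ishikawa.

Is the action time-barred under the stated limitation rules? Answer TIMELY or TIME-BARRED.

TIMELY

The limitation period began to run on 18 November 1997.
42 months from 18 November 1997 is 18 May 2001.
The emergency suspension of filing deadlines from 25 March 1999 to 10 October 1999 tolled the period for 199 days, extending the deadline to 3 December 2001.
None of the other events listed affects the running of the period under the stated rules.
The 14 September 2001 filing precedes the 3 December 2001 deadline; the claim is timely.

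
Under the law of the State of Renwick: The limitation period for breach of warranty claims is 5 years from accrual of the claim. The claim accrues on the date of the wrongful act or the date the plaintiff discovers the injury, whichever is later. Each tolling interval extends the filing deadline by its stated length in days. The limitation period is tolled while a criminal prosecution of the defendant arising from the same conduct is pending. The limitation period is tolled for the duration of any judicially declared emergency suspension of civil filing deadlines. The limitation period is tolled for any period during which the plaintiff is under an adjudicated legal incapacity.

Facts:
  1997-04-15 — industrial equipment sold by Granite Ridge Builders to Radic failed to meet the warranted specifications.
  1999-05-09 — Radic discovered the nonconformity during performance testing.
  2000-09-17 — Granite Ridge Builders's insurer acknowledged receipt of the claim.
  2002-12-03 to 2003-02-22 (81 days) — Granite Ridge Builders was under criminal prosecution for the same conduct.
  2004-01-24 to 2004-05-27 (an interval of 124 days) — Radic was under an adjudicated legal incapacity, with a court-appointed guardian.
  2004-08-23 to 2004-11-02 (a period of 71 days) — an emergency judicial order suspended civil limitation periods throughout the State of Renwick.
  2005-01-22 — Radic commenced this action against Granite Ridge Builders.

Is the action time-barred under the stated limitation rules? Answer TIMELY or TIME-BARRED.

TIMELY

The claim accrued on 1999-05-09 — the later of the 1997-04-15 act and the 1999-05-09 discovery.
Adding the 5 years base period to 1999-05-09 gives a deadline of 2004-05-09, before any tolling.
The pending criminal prosecution from 2002-12-03 to 2003-02-22 tolled the period for 81 days, extending the deadline to 2004-07-29.
Because the plaintiff's legal incapacity ran from 2004-01-24 to 2004-05-27, the deadline is extended by 124 days to 2004-11-30.
The emergency suspension of filing deadlines from 2004-08-23 to 2004-11-02 tolled the period for 71 days, extending the deadline to 2005-02-09.
The other events in the timeline have no effect on the limitation period under the stated rules.
The 2005-01-22 filing precedes the 2005-02-09 deadline; the claim is timely.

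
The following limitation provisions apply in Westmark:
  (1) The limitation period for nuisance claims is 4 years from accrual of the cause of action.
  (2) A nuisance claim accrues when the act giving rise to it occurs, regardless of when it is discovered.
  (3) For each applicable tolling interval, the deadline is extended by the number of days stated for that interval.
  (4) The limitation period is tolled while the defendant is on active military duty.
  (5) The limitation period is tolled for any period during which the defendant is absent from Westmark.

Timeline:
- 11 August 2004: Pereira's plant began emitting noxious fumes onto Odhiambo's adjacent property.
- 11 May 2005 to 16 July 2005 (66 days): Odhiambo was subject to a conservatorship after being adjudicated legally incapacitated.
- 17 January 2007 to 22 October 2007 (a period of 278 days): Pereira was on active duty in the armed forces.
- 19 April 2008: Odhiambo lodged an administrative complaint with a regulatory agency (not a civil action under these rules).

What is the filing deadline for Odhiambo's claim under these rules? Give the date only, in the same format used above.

The limitation period began to run on 11 August 2004.
The untolled deadline — 4 years after 11 August 2004 — is 11 August 2008.
The period was tolled for 278 days by the defendant's active military service (17 January 2007 to 22 October 2007), pushing the deadline to 16 May 2009.
Although the plaintiff's incapacity ran from 11 May 2005 to 16 July 2005, the stated rules do not make that a tolling event, so it is disregarded.
Nothing else in the chronology tolls or restarts the period.

16 May 2009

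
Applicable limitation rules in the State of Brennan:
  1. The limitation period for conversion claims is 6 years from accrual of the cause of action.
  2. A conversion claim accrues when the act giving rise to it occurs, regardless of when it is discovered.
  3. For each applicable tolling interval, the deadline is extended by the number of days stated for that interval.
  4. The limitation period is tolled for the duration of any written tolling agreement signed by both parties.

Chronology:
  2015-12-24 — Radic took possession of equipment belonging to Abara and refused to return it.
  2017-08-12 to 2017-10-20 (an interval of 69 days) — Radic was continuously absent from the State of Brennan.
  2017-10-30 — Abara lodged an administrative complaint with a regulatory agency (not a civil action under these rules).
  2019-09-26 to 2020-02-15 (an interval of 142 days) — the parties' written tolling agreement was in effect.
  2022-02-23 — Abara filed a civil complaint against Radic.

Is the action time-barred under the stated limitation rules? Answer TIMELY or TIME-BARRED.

The claim accrued on 2015-12-24, when the wrongful act occurred.
6 years from 2015-12-24 is 2021-12-24.
The written tolling agreement from 2019-09-26 to 2020-02-15 tolled the period for 142 days, extending the deadline to 2022-05-15.
No stated provision tolls the period for the defendant's absence, so the interval from 2017-08-12 to 2017-10-20 has no effect on the deadline.
None of the other events listed affects the running of the period under the stated rules.
Filing on 2022-02-23 beat the 2022-05-15 deadline — the action is timely.

TIMELY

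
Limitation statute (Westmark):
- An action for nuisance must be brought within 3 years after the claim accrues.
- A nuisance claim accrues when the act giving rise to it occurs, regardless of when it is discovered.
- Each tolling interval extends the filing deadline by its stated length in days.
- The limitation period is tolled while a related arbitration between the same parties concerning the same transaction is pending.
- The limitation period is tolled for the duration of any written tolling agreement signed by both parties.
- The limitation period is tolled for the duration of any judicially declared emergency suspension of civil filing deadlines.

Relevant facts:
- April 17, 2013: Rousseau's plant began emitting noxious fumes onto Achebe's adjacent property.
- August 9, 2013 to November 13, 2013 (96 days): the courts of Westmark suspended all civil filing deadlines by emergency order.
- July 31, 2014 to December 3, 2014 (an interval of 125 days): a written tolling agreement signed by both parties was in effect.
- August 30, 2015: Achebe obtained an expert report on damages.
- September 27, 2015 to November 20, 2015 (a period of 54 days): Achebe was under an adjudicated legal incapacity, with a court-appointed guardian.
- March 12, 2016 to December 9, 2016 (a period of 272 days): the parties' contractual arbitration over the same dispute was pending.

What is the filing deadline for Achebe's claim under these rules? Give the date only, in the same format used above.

August 23, 2017

The claim accrued on April 17, 2013, when the wrongful act occurred.
3 years from April 17, 2013 is April 17, 2016.
Because the emergency suspension of filing deadlines ran from August 9, 2013 to November 13, 2013, the deadline is extended by 96 days to July 22, 2016.
Because the written tolling agreement ran from July 31, 2014 to December 3, 2014, the deadline is extended by 125 days to November 24, 2016.
The period was tolled for 272 days by the pending related arbitration (March 12, 2016 to December 9, 2016), pushing the deadline to August 23, 2017.
No stated provision tolls the period for the plaintiff's incapacity, so the interval from September 27, 2015 to November 20, 2015 has no effect on the deadline.
None of the other events listed affects the running of the period under the stated rules.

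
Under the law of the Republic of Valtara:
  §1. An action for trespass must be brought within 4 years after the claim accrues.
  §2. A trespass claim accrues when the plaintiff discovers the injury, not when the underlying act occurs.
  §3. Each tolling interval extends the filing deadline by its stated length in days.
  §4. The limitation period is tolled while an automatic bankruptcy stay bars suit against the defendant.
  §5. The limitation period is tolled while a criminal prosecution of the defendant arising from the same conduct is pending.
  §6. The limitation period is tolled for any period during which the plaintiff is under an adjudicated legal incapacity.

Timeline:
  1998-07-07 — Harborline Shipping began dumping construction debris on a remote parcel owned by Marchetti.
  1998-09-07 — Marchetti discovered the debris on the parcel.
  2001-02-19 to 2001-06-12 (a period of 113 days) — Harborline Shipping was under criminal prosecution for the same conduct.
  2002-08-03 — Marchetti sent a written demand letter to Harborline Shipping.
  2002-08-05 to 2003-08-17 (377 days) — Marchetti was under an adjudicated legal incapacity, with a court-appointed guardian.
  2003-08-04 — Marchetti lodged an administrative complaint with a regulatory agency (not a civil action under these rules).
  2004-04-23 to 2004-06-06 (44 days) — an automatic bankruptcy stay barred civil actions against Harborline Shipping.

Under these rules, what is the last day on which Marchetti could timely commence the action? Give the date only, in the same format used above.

Accrual is tied to discovery, so the period began on 1998-09-07 rather than on 1998-07-07 when the act occurred.
The untolled deadline — 4 years after 1998-09-07 — is 2002-09-07.
The pending criminal prosecution from 2001-02-19 to 2001-06-12 tolled the period for 113 days, extending the deadline to 2002-12-29.
The plaintiff's legal incapacity from 2002-08-05 to 2003-08-17 tolled the period for 377 days, extending the deadline to 2004-01-10.
The automatic bankruptcy stay from 2004-04-23 to 2004-06-06 began after the period had already run on 2004-01-10, so it has no tolling effect.
Nothing else in the chronology tolls or restarts the period.

2004-01-10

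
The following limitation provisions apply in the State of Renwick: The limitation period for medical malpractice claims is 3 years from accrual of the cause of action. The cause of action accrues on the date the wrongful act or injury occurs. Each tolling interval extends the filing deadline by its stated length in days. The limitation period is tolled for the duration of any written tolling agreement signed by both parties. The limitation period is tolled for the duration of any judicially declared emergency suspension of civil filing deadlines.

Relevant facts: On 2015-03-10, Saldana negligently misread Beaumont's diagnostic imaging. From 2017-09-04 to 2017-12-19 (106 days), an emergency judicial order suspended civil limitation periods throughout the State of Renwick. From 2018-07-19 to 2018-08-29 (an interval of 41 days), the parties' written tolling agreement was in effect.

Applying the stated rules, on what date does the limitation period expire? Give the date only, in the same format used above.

2018-06-24

The cause of action accrued on 2015-03-10, the date of the act.
3 years from 2015-03-10 is 2018-03-10.
The emergency suspension of filing deadlines from 2017-09-04 to 2017-12-19 tolled the period for 106 days, extending the deadline to 2018-06-24.
The written tolling agreement starting 2018-07-19 came too late — the period had run on 2018-06-24 — and so does not extend the deadline.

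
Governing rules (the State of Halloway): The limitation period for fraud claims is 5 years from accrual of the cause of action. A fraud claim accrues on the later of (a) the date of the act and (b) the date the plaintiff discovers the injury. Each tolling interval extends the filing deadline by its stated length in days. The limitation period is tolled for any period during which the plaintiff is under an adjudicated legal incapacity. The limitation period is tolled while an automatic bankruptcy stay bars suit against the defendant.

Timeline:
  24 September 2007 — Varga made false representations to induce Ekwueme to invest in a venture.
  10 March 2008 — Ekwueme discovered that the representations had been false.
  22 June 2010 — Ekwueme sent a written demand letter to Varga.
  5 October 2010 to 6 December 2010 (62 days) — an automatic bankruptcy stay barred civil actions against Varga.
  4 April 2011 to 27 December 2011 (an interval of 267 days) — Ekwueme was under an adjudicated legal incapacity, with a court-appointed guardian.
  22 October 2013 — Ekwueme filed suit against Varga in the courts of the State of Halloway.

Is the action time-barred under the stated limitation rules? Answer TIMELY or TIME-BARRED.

Because discovery on 10 March 2008 post-dates the 24 September 2007 act, accrual under the later-of rule falls on 10 March 2008.
5 years from 10 March 2008 is 10 March 2013.
The automatic bankruptcy stay from 5 October 2010 to 6 December 2010 tolled the period for 62 days, extending the deadline to 11 May 2013.
Because the plaintiff's legal incapacity ran from 4 April 2011 to 27 December 2011, the deadline is extended by 267 days to 2 February 2014.
The other events in the timeline have no effect on the limitation period under the stated rules.
Filing on 22 October 2013 beat the 2 February 2014 deadline — the action is timely.

TIMELY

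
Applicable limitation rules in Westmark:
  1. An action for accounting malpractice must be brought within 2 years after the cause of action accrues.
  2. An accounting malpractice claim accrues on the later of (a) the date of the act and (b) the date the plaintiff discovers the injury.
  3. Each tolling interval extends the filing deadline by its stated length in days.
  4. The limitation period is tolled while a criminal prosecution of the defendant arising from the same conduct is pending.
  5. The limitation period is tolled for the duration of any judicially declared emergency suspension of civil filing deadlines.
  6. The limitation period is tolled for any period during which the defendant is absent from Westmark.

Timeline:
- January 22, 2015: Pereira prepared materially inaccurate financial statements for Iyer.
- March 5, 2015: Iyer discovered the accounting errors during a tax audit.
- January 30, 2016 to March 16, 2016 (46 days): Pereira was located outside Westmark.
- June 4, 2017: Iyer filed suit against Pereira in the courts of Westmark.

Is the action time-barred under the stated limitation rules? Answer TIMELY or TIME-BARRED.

TIME-BARRED

Because discovery on March 5, 2015 post-dates the January 22, 2015 act, accrual under the later-of rule falls on March 5, 2015.
2 years from March 5, 2015 is March 5, 2017.
Because the defendant's absence from the jurisdiction ran from January 30, 2016 to March 16, 2016, the deadline is extended by 46 days to April 20, 2017.
The June 4, 2017 filing falls after the April 20, 2017 deadline; the claim is time-barred.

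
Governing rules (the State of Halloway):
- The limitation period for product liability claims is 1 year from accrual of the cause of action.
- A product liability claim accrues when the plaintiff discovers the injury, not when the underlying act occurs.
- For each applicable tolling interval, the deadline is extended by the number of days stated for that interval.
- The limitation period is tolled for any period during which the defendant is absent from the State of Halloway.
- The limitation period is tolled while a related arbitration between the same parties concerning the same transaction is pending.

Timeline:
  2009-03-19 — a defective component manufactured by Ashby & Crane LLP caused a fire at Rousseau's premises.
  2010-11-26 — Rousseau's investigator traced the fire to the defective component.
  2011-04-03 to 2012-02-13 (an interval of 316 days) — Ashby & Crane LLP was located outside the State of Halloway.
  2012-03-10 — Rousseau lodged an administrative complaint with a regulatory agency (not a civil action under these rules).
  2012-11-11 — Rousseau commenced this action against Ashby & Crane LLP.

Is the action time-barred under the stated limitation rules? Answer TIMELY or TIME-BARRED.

TIME-BARRED

Accrual is tied to discovery, so the period began on 2010-11-26 rather than on 2009-03-19 when the act occurred.
The untolled deadline — 1 year after 2010-11-26 — is 2011-11-26.
The period was tolled for 316 days by the defendant's absence from the jurisdiction (2011-04-03 to 2012-02-13), pushing the deadline to 2012-10-07.
None of the other events listed affects the running of the period under the stated rules.
The 2012-11-11 filing falls after the 2012-10-07 deadline; the claim is time-barred.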